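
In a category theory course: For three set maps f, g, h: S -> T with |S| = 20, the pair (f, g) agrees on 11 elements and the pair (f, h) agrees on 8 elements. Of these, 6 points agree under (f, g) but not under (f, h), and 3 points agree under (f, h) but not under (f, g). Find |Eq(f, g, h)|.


Eq(f, g, h) is the triple-agreement set: points in S where all three
maps take the same value. Using inclusion-exclusion on the pairwise data:
Pair (f, g) agrees on 11 points; pair (f, h) on 8 points.
Points agreeing under (f, g) but not (f, h) = 6; under (f, h) but not (f, g) = 3.
Triple-agreement = agreement-in-(f, g) minus points that agree under (f, g) but not (f, h):
|Eq(f, g, h)| = 11 - 6 = 5
(cross-check via (f, h): 8 - 3 = 5.)

5


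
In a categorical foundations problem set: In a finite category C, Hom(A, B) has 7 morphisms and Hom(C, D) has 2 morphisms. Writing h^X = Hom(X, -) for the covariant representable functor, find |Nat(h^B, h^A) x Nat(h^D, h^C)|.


By the Yoneda lemma, Nat(h^B, h^A) is isomorphic to Hom(A, B),
so |Nat(h^B, h^A)| = |Hom(A, B)| and |Nat(h^D, h^C)| = |Hom(C, D)|.
|Hom(A, B)| = 7, |Hom(C, D)| = 2.
|Nat(h^B, h^A) x Nat(h^D, h^C)| = 7 * 2 = 14

14


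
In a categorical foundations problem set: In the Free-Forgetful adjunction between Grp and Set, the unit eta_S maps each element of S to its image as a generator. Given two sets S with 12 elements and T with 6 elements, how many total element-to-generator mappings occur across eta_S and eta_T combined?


The unit eta_X: X -> U(F(X)) of the Free-Forgetful adjunction
maps each element of X to a generator of F(X). For X = S + T (disjoint
union in Set), |S + T| = |S| + |T|.
Total mappings = 12 + 6 = 18.

18


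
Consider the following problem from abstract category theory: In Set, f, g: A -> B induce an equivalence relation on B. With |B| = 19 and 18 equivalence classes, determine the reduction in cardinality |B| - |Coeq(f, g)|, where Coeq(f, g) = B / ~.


The coequalizer Coeq(f, g) = B / ~ has one element per equivalence class.
|B| = 19, |Coeq(f, g)| = 18.
|B| - |Coeq(f, g)| = 19 - 18 = 1.

1


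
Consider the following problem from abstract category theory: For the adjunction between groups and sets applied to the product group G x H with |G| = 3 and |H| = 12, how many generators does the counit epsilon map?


The counit epsilon_K: F(U(K)) -> K of the Free-Forgetful adjunction
maps |K| generators of F(U(K)) into K. For K = G x H (the product group),
|G x H| = |G| * |H|.
Total generators mapped = 3 * 12 = 36.

36


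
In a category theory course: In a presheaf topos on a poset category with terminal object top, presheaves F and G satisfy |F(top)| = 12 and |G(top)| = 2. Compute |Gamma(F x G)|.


Global sections of a presheaf on a poset with terminal top satisfy
Gamma(H) ~ H(top). Presheaves admit pointwise products, so
(F x G)(top) = F(top) x G(top) (Cartesian product).
|Gamma(F x G)| = |F(top)| * |G(top)| = 12 * 2 = 24.

24


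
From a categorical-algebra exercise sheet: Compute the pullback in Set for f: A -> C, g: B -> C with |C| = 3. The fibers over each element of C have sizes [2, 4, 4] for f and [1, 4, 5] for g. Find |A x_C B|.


The pullback A x_C B consists of pairs (a, b) with f(a) = g(b).
For each element c in C, the fiber product has |f^-1(c)| * |g^-1(c)| elements.
Summing over C: 2 * 1 + 4 * 4 + 4 * 5
= 2 + 16 + 20 = 38

38


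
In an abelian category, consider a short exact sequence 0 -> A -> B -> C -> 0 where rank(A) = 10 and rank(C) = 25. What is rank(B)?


For a short exact sequence 0 -> A -> B -> C -> 0,
rank is additive: rank(B) = rank(A) + rank(C).
rank(B) = 10 + 25 = 35

35


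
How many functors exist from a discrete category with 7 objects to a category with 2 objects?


A functor from a discrete category C to D is determined by
where each object maps. Each of the 7 objects of C can map
to any of the 2 objects of D independently.
Number of functors = 2^7 = 128

128


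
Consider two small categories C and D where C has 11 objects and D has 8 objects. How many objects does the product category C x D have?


The product category C x D has objects that are pairs (c, d).
Number of pairs = |Ob(C)| * |Ob(D)| = 11 * 8 = 88

88


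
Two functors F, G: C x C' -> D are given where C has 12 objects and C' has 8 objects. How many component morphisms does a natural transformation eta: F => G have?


A natural transformation eta: F => G assigns one component morphism per
object of the domain category.
The domain is the product category C x C', so
|Ob(C x C')| = |Ob(C)| * |Ob(C')| = 12 * 8 = 96.
Therefore eta has 96 component morphisms.

96


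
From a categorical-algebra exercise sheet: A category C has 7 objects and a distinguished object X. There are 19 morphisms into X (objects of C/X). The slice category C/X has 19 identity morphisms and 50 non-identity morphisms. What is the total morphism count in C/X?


In the slice category C/X, objects are morphisms to X.
Identity morphisms: 19 (one per object of C/X).
Non-identity morphisms: 50.
Total = 19 + 50 = 69

69


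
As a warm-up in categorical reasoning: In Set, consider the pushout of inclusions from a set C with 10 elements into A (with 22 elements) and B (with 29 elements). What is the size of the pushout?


The pushout A +_C B identifies the images of C in A and B.
|A +_C B| = |A| + |B| - |C| (for injections).
= 22 + 29 - 10 = 41

41


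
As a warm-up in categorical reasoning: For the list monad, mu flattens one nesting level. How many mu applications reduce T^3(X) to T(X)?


Each application of mu: T^2 -> T removes one layer of nesting.
Starting at depth 3 (i.e., T^3(X)), we need to reach T(X).
Number of mu applications = 3 - 1 = 2

2


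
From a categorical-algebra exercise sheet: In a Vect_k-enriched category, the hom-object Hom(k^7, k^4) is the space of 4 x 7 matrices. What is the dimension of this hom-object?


In Vect-enriched categories, Hom(k^n, k^m) is the space of m x n matrices.
dim(Hom(k^7, k^4)) = 4 * 7 = 28

28


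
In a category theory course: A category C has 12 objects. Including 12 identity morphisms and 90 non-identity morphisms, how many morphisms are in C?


Each object has an identity morphism, giving 12 identities.
Adding the 90 non-identity morphisms:
Total = 12 + 90 = 102

102


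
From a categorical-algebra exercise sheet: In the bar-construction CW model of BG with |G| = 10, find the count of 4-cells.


In the bar-construction CW model of BG, the n-cells are indexed by
n-tuples [g_1|...|g_n] of non-identity elements of G (degenerate
simplices with some g_i = e do not contribute cells), so there are
(|G| - 1)^n n-cells.
For dim = 4 with |G| = 10:
cells = (10 - 1)^4 = 9^4 = 6561

6561


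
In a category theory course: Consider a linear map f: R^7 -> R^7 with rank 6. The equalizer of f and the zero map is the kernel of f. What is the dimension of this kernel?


The equalizer of f and the zero map is ker(f).
By the rank-nullity theorem: dim(ker(f)) = dim(domain) - rank(f).
dim(ker(f)) = 7 - 6 = 1

1


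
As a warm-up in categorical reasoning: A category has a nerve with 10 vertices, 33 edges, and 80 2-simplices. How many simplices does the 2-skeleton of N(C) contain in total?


The 2-skeleton of the nerve N(C) consists of simplices in dimensions 0, 1, 2:
  |N(C)_0| = 10 (objects)
  |N(C)_1| = 33 (morphisms)
  |N(C)_2| = 80 (composable pairs)
Total = 10 + 33 + 80 = 123

123


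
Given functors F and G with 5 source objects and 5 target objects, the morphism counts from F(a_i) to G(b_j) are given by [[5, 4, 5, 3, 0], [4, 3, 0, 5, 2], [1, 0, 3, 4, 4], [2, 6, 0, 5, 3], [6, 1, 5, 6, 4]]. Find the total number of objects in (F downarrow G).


Objects of (F downarrow G) are triples (a, b, h: F(a)->G(b)).
The count equals the sum of all entries in the hom-matrix.
sum(row 0) = 17
sum(row 1) = 14
sum(row 2) = 12
sum(row 3) = 16
sum(row 4) = 22
Grand total = 81

81


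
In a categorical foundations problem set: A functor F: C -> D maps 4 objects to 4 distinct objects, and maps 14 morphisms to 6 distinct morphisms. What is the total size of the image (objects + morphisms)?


The image of F consists of distinct objects and distinct morphisms.
|Im(F)| on objects = 4
|Im(F)| on morphisms = 6
Total image cardinality = 4 + 6 = 10

10


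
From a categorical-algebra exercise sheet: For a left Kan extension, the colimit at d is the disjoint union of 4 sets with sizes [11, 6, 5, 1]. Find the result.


Pointwise, the left Kan extension (Lan_F H)(d) is the colimit, indexed
by the comma category (F downarrow d), of H composed with the
projection (F downarrow d) -> C. Here that colimit is given
as a coproduct (disjoint union) of sets, so its cardinality is the
sum of the sizes of the summands.
Coproduct of sets with sizes: 11 + 6 + 5 + 1
= 23

23


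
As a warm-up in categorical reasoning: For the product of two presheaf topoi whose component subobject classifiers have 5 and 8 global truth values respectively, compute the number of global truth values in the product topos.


In a product of presheaf topoi E_1 x E_2, the subobject classifier
is Omega = Omega_1 x Omega_2 (componentwise), so
|Omega(top)| = |Omega_1(top_1)| * |Omega_2(top_2)|.
= 5 * 8 = 40.

40


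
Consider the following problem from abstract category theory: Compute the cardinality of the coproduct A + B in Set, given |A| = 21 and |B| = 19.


In Set, the coproduct A + B is the disjoint union.
|A + B| = |A| + |B| = 21 + 19 = 40

40


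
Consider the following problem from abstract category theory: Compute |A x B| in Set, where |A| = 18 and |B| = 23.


In Set, the product A x B is the Cartesian product.
By the universal property, |A x B| = |A| * |B|.
|A x B| = 18 * 23 = 414

414


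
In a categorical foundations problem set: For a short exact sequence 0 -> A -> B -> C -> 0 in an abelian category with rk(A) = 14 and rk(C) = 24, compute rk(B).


For a short exact sequence 0 -> A -> B -> C -> 0,
rank is additive: rank(B) = rank(A) + rank(C).
rank(B) = 14 + 24 = 38

38


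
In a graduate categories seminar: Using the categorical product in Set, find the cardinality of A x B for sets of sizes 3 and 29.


In Set, the product A x B is the Cartesian product.
By the universal property, |A x B| = |A| * |B|.
|A x B| = 3 * 29 = 87

87


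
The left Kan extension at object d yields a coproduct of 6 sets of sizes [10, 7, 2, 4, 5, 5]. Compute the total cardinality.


Pointwise, the left Kan extension (Lan_F H)(d) is the colimit, indexed
by the comma category (F downarrow d), of H composed with the
projection (F downarrow d) -> C. Here that colimit is given
as a coproduct (disjoint union) of sets, so its cardinality is the
sum of the sizes of the summands.
Coproduct of sets with sizes: 10 + 7 + 2 + 4 + 5 + 5
= 33

33


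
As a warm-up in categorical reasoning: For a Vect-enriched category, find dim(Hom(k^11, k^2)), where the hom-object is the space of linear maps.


In Vect-enriched categories, Hom(k^n, k^m) is the space of m x n matrices.
dim(Hom(k^11, k^2)) = 2 * 11 = 22

22


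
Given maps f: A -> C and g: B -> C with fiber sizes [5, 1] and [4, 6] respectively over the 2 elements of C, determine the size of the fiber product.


The pullback A x_C B consists of pairs (a, b) with f(a) = g(b).
For each element c in C, the fiber product has |f^-1(c)| * |g^-1(c)| elements.
Summing over C: 5 * 4 + 1 * 6
= 20 + 6 = 26

26


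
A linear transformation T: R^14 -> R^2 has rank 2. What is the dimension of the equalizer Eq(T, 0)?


The equalizer of f and the zero map is ker(f).
By the rank-nullity theorem: dim(ker(f)) = dim(domain) - rank(f).
dim(ker(f)) = 14 - 2 = 12

12


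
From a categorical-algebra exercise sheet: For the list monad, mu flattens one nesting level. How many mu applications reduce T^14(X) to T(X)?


Each application of mu: T^2 -> T removes one layer of nesting.
Starting at depth 14 (i.e., T^14(X)), we need to reach T(X).
Number of mu applications = 14 - 1 = 13

13


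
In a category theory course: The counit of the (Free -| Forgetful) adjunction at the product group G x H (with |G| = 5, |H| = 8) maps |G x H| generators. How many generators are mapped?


The counit epsilon_K: F(U(K)) -> K of the Free-Forgetful adjunction
maps |K| generators of F(U(K)) into K. For K = G x H (the product group),
|G x H| = |G| * |H|.
Total generators mapped = 5 * 8 = 40.

40


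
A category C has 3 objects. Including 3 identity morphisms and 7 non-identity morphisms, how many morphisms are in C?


Each object has an identity morphism, giving 3 identities.
Adding the 7 non-identity morphisms:
Total = 3 + 7 = 10

10


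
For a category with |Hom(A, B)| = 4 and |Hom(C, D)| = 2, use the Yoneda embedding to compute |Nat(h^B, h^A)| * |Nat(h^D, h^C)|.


By the Yoneda lemma, Nat(h^B, h^A) is isomorphic to Hom(A, B),
so |Nat(h^B, h^A)| = |Hom(A, B)| and |Nat(h^D, h^C)| = |Hom(C, D)|.
|Hom(A, B)| = 4, |Hom(C, D)| = 2.
|Nat(h^B, h^A) x Nat(h^D, h^C)| = 4 * 2 = 8

8


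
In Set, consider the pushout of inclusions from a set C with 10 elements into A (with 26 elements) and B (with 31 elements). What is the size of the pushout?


The pushout A +_C B identifies the images of C in A and B.
|A +_C B| = |A| + |B| - |C| (for injections).
= 26 + 31 - 10 = 47

47


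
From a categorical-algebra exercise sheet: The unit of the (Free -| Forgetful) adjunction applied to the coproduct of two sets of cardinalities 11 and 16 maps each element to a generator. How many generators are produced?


The unit eta_X: X -> U(F(X)) of the Free-Forgetful adjunction
maps each element of X to a generator of F(X). For X = S + T (disjoint
union in Set), |S + T| = |S| + |T|.
Total mappings = 11 + 16 = 27.

27


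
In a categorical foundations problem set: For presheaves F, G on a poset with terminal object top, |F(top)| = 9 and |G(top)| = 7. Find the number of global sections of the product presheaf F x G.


Global sections of a presheaf on a poset with terminal top satisfy
Gamma(H) ~ H(top). Presheaves admit pointwise products, so
(F x G)(top) = F(top) x G(top) (Cartesian product).
|Gamma(F x G)| = |F(top)| * |G(top)| = 9 * 7 = 63.

63


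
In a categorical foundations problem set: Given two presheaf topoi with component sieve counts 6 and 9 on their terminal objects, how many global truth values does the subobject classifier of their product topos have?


In a product of presheaf topoi E_1 x E_2, the subobject classifier
is Omega = Omega_1 x Omega_2 (componentwise), so
|Omega(top)| = |Omega_1(top_1)| * |Omega_2(top_2)|.
= 6 * 9 = 54.

54


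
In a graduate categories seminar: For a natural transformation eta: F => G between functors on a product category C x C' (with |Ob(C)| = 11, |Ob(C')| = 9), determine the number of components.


A natural transformation eta: F => G assigns one component morphism per
object of the domain category.
The domain is the product category C x C', so
|Ob(C x C')| = |Ob(C)| * |Ob(C')| = 11 * 9 = 99.
Therefore eta has 99 component morphisms.

99


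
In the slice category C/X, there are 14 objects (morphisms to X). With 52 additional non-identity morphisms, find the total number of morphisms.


In the slice category C/X, objects are morphisms to X.
Identity morphisms: 14 (one per object of C/X).
Non-identity morphisms: 52.
Total = 14 + 52 = 66

66


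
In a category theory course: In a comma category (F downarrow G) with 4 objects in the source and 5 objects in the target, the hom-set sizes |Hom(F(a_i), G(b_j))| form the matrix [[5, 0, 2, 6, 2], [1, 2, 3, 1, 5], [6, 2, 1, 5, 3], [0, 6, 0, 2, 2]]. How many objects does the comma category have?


Objects of (F downarrow G) are triples (a, b, h: F(a)->G(b)).
The count equals the sum of all entries in the hom-matrix.
sum(row 0) = 15
sum(row 1) = 12
sum(row 2) = 17
sum(row 3) = 10
Grand total = 54

54


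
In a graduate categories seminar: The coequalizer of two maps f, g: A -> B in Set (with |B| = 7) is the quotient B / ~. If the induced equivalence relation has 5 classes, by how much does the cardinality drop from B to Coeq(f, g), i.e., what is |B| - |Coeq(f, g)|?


The coequalizer Coeq(f, g) = B / ~ has one element per equivalence class.
|B| = 7, |Coeq(f, g)| = 5.
|B| - |Coeq(f, g)| = 7 - 5 = 2.

2


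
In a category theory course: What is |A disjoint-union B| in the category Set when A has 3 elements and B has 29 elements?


In Set, the coproduct A + B is the disjoint union.
|A + B| = |A| + |B| = 3 + 29 = 32

32


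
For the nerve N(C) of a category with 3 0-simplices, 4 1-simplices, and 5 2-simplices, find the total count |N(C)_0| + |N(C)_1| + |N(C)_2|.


The 2-skeleton of the nerve N(C) consists of simplices in dimensions 0, 1, 2:
  |N(C)_0| = 3 (objects)
  |N(C)_1| = 4 (morphisms)
  |N(C)_2| = 5 (composable pairs)
Total = 3 + 4 + 5 = 12

12


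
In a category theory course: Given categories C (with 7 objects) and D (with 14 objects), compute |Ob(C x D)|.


The product category C x D has objects that are pairs (c, d).
Number of pairs = |Ob(C)| * |Ob(D)| = 7 * 14 = 98

98


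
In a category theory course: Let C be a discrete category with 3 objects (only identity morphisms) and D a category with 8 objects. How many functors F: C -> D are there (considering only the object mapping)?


A functor from a discrete category C to D is determined by
where each object maps. Each of the 3 objects of C can map
to any of the 8 objects of D independently.
Number of functors = 8^3 = 512

512


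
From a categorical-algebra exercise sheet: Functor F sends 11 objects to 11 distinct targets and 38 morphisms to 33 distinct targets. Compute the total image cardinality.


The image of F consists of distinct objects and distinct morphisms.
|Im(F)| on objects = 11
|Im(F)| on morphisms = 33
Total image cardinality = 11 + 33 = 44

44


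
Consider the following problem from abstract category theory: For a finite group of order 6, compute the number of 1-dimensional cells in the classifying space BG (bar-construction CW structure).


In the bar-construction CW model of BG, the n-cells are indexed by
n-tuples [g_1|...|g_n] of non-identity elements of G (degenerate
simplices with some g_i = e do not contribute cells), so there are
(|G| - 1)^n n-cells.
For dim = 1 with |G| = 6:
cells = (6 - 1)^1 = 5^1 = 5

5


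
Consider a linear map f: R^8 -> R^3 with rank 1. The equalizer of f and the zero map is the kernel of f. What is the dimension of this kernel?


The equalizer of f and the zero map is ker(f).
By the rank-nullity theorem: dim(ker(f)) = dim(domain) - rank(f).
dim(ker(f)) = 8 - 1 = 7

7


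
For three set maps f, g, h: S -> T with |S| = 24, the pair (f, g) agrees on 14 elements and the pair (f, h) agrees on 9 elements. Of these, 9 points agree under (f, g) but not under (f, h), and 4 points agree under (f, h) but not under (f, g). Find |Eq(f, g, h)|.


Eq(f, g, h) is the triple-agreement set: points in S where all three
maps take the same value. Using inclusion-exclusion on the pairwise data:
Pair (f, g) agrees on 14 points; pair (f, h) on 9 points.
Points agreeing under (f, g) but not (f, h) = 9; under (f, h) but not (f, g) = 4.
Triple-agreement = agreement-in-(f, g) minus points that agree under (f, g) but not (f, h):
|Eq(f, g, h)| = 14 - 9 = 5
(cross-check via (f, h): 9 - 4 = 5.)

5


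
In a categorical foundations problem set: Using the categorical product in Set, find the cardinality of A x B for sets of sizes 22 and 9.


In Set, the product A x B is the Cartesian product.
By the universal property, |A x B| = |A| * |B|.
|A x B| = 22 * 9 = 198

198


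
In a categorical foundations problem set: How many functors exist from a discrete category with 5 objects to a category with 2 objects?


A functor from a discrete category C to D is determined by
where each object maps. Each of the 5 objects of C can map
to any of the 2 objects of D independently.
Number of functors = 2^5 = 32

32


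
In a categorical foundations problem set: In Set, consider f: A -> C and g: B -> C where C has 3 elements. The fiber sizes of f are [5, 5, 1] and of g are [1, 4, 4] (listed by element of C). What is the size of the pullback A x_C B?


The pullback A x_C B consists of pairs (a, b) with f(a) = g(b).
For each element c in C, the fiber product has |f^-1(c)| * |g^-1(c)| elements.
Summing over C: 5 * 1 + 5 * 4 + 1 * 4
= 5 + 20 + 4 = 29

29


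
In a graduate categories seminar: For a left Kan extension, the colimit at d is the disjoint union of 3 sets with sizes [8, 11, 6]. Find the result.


Pointwise, the left Kan extension (Lan_F H)(d) is the colimit, indexed
by the comma category (F downarrow d), of H composed with the
projection (F downarrow d) -> C. Here that colimit is given
as a coproduct (disjoint union) of sets, so its cardinality is the
sum of the sizes of the summands.
Coproduct of sets with sizes: 8 + 11 + 6
= 25

25


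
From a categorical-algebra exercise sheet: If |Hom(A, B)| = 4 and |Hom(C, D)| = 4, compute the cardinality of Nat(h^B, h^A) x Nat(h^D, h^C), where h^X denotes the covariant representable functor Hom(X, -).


By the Yoneda lemma, Nat(h^B, h^A) is isomorphic to Hom(A, B),
so |Nat(h^B, h^A)| = |Hom(A, B)| and |Nat(h^D, h^C)| = |Hom(C, D)|.
|Hom(A, B)| = 4, |Hom(C, D)| = 4.
|Nat(h^B, h^A) x Nat(h^D, h^C)| = 4 * 4 = 16

16


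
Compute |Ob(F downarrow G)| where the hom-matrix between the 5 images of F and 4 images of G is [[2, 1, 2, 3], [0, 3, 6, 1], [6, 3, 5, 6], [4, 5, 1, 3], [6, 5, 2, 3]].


Objects of (F downarrow G) are triples (a, b, h: F(a)->G(b)).
The count equals the sum of all entries in the hom-matrix.
sum(row 0) = 8
sum(row 1) = 10
sum(row 2) = 20
sum(row 3) = 13
sum(row 4) = 16
Grand total = 67

67


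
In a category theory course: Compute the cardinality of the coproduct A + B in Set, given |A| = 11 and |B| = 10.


In Set, the coproduct A + B is the disjoint union.
|A + B| = |A| + |B| = 11 + 10 = 21

21


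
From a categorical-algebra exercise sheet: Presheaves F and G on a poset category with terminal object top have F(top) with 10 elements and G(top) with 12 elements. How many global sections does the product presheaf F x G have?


Global sections of a presheaf on a poset with terminal top satisfy
Gamma(H) ~ H(top). Presheaves admit pointwise products, so
(F x G)(top) = F(top) x G(top) (Cartesian product).
|Gamma(F x G)| = |F(top)| * |G(top)| = 10 * 12 = 120.

120


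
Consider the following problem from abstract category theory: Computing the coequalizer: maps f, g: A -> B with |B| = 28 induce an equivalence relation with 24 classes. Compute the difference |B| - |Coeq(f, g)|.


The coequalizer Coeq(f, g) = B / ~ has one element per equivalence class.
|B| = 28, |Coeq(f, g)| = 24.
|B| - |Coeq(f, g)| = 28 - 24 = 4.

4


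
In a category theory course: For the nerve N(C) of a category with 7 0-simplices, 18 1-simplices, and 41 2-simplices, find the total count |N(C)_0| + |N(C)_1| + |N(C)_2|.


The 2-skeleton of the nerve N(C) consists of simplices in dimensions 0, 1, 2:
  |N(C)_0| = 7 (objects)
  |N(C)_1| = 18 (morphisms)
  |N(C)_2| = 41 (composable pairs)
Total = 7 + 18 + 41 = 66

66


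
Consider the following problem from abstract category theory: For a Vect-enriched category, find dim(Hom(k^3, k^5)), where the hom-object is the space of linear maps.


In Vect-enriched categories, Hom(k^n, k^m) is the space of m x n matrices.
dim(Hom(k^3, k^5)) = 5 * 3 = 15

15


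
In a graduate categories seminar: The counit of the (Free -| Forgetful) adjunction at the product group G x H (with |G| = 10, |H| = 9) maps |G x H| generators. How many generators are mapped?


The counit epsilon_K: F(U(K)) -> K of the Free-Forgetful adjunction
maps |K| generators of F(U(K)) into K. For K = G x H (the product group),
|G x H| = |G| * |H|.
Total generators mapped = 10 * 9 = 90.

90


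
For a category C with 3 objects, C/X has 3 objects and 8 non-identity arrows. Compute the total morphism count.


In the slice category C/X, objects are morphisms to X.
Identity morphisms: 3 (one per object of C/X).
Non-identity morphisms: 8.
Total = 3 + 8 = 11

11


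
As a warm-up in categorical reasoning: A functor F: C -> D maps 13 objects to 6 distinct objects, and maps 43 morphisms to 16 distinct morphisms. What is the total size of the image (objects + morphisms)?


The image of F consists of distinct objects and distinct morphisms.
|Im(F)| on objects = 6
|Im(F)| on morphisms = 16
Total image cardinality = 6 + 16 = 22

22


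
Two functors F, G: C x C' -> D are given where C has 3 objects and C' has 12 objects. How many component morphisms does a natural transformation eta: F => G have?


A natural transformation eta: F => G assigns one component morphism per
object of the domain category.
The domain is the product category C x C', so
|Ob(C x C')| = |Ob(C)| * |Ob(C')| = 3 * 12 = 36.
Therefore eta has 36 component morphisms.

36


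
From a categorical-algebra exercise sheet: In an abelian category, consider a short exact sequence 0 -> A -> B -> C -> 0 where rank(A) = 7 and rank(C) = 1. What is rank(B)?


For a short exact sequence 0 -> A -> B -> C -> 0,
rank is additive: rank(B) = rank(A) + rank(C).
rank(B) = 7 + 1 = 8

8


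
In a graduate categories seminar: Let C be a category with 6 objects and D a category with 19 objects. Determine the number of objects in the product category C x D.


The product category C x D has objects that are pairs (c, d).
Number of pairs = |Ob(C)| * |Ob(D)| = 6 * 19 = 114

114


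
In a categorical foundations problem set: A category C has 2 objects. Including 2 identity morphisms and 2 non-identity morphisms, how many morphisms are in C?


Each object has an identity morphism, giving 2 identities.
Adding the 2 non-identity morphisms:
Total = 2 + 2 = 4

4


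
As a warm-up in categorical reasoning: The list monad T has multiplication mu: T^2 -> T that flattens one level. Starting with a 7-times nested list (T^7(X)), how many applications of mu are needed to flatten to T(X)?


Each application of mu: T^2 -> T removes one layer of nesting.
Starting at depth 7 (i.e., T^7(X)), we need to reach T(X).
Number of mu applications = 7 - 1 = 6

6


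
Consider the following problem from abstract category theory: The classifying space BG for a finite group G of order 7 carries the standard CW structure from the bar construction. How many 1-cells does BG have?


In the bar-construction CW model of BG, the n-cells are indexed by
n-tuples [g_1|...|g_n] of non-identity elements of G (degenerate
simplices with some g_i = e do not contribute cells), so there are
(|G| - 1)^n n-cells.
For dim = 1 with |G| = 7:
cells = (7 - 1)^1 = 6^1 = 6

6


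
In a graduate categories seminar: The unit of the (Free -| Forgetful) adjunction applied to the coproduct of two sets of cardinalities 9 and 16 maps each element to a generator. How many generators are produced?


The unit eta_X: X -> U(F(X)) of the Free-Forgetful adjunction
maps each element of X to a generator of F(X). For X = S + T (disjoint
union in Set), |S + T| = |S| + |T|.
Total mappings = 9 + 16 = 25.

25


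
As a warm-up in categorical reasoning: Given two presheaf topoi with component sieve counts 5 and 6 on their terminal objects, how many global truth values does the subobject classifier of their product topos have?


In a product of presheaf topoi E_1 x E_2, the subobject classifier
is Omega = Omega_1 x Omega_2 (componentwise), so
|Omega(top)| = |Omega_1(top_1)| * |Omega_2(top_2)|.
= 5 * 6 = 30.

30


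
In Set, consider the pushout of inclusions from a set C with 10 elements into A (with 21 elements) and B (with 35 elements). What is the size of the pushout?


The pushout A +_C B identifies the images of C in A and B.
|A +_C B| = |A| + |B| - |C| (for injections).
= 21 + 35 - 10 = 46

46


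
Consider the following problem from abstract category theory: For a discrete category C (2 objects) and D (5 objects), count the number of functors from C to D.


A functor from a discrete category C to D is determined by
where each object maps. Each of the 2 objects of C can map
to any of the 5 objects of D independently.
Number of functors = 5^2 = 25

25


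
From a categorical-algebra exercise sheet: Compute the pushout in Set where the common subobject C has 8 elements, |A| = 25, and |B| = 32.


The pushout A +_C B identifies the images of C in A and B.
|A +_C B| = |A| + |B| - |C| (for injections).
= 25 + 32 - 8 = 49

49


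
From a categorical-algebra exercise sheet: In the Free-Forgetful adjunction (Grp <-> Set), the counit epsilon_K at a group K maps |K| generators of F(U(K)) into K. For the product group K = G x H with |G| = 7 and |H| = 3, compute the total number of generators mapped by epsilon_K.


The counit epsilon_K: F(U(K)) -> K of the Free-Forgetful adjunction
maps |K| generators of F(U(K)) into K. For K = G x H (the product group),
|G x H| = |G| * |H|.
Total generators mapped = 7 * 3 = 21.

21


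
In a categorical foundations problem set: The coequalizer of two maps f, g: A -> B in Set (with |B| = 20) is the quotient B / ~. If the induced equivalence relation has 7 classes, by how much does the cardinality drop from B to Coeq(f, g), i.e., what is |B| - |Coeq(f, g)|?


The coequalizer Coeq(f, g) = B / ~ has one element per equivalence class.
|B| = 20, |Coeq(f, g)| = 7.
|B| - |Coeq(f, g)| = 20 - 7 = 13.

13


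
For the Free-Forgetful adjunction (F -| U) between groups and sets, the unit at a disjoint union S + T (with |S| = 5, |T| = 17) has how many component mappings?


The unit eta_X: X -> U(F(X)) of the Free-Forgetful adjunction
maps each element of X to a generator of F(X). For X = S + T (disjoint
union in Set), |S + T| = |S| + |T|.
Total mappings = 5 + 17 = 22.

22


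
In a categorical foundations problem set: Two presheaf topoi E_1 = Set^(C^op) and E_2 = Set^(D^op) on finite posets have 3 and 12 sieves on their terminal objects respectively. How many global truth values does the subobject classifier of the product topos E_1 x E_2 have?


In a product of presheaf topoi E_1 x E_2, the subobject classifier
is Omega = Omega_1 x Omega_2 (componentwise), so
|Omega(top)| = |Omega_1(top_1)| * |Omega_2(top_2)|.
= 3 * 12 = 36.

36


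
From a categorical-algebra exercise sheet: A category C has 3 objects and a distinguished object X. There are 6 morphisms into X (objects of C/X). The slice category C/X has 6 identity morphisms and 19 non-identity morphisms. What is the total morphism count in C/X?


In the slice category C/X, objects are morphisms to X.
Identity morphisms: 6 (one per object of C/X).
Non-identity morphisms: 19.
Total = 6 + 19 = 25

25


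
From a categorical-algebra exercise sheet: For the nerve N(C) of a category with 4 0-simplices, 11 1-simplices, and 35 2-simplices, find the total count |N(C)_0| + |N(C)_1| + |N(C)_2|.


The 2-skeleton of the nerve N(C) consists of simplices in dimensions 0, 1, 2:
  |N(C)_0| = 4 (objects)
  |N(C)_1| = 11 (morphisms)
  |N(C)_2| = 35 (composable pairs)
Total = 4 + 11 + 35 = 50

50


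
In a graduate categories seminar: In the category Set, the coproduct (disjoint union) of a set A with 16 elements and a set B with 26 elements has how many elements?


In Set, the coproduct A + B is the disjoint union.
|A + B| = |A| + |B| = 16 + 26 = 42

42


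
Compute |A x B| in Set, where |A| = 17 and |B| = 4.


In Set, the product A x B is the Cartesian product.
By the universal property, |A x B| = |A| * |B|.
|A x B| = 17 * 4 = 68

68


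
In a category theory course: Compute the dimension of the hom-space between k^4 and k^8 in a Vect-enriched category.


In Vect-enriched categories, Hom(k^n, k^m) is the space of m x n matrices.
dim(Hom(k^4, k^8)) = 8 * 4 = 32

32


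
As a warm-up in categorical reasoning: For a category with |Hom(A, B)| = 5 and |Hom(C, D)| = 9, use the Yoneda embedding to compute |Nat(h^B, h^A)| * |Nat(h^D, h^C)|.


By the Yoneda lemma, Nat(h^B, h^A) is isomorphic to Hom(A, B),
so |Nat(h^B, h^A)| = |Hom(A, B)| and |Nat(h^D, h^C)| = |Hom(C, D)|.
|Hom(A, B)| = 5, |Hom(C, D)| = 9.
|Nat(h^B, h^A) x Nat(h^D, h^C)| = 5 * 9 = 45

45


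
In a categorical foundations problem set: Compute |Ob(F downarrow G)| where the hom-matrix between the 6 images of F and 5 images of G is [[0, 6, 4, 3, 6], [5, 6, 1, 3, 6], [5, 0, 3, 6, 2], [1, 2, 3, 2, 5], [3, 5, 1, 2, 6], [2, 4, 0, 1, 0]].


Objects of (F downarrow G) are triples (a, b, h: F(a)->G(b)).
The count equals the sum of all entries in the hom-matrix.
sum(row 0) = 19
sum(row 1) = 21
sum(row 2) = 16
sum(row 3) = 13
sum(row 4) = 17
sum(row 5) = 7
Grand total = 93

93


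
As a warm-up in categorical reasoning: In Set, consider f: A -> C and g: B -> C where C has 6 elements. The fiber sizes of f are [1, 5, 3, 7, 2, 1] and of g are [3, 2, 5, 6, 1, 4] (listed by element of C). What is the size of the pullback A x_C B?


The pullback A x_C B consists of pairs (a, b) with f(a) = g(b).
For each element c in C, the fiber product has |f^-1(c)| * |g^-1(c)| elements.
Summing over C: 1 * 3 + 5 * 2 + 3 * 5 + 7 * 6 + 2 * 1 + 1 * 4
= 3 + 10 + 15 + 42 + 2 + 4 = 76

76


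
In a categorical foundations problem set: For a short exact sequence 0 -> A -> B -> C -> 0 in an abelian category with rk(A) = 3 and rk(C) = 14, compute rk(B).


For a short exact sequence 0 -> A -> B -> C -> 0,
rank is additive: rank(B) = rank(A) + rank(C).
rank(B) = 3 + 14 = 17

17


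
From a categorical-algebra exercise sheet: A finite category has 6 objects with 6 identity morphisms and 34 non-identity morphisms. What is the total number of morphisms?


Each object has an identity morphism, giving 6 identities.
Adding the 34 non-identity morphisms:
Total = 6 + 34 = 40

40


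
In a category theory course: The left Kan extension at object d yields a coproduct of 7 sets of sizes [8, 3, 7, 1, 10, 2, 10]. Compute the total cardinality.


Pointwise, the left Kan extension (Lan_F H)(d) is the colimit, indexed
by the comma category (F downarrow d), of H composed with the
projection (F downarrow d) -> C. Here that colimit is given
as a coproduct (disjoint union) of sets, so its cardinality is the
sum of the sizes of the summands.
Coproduct of sets with sizes: 8 + 3 + 7 + 1 + 10 + 2 + 10
= 41

41


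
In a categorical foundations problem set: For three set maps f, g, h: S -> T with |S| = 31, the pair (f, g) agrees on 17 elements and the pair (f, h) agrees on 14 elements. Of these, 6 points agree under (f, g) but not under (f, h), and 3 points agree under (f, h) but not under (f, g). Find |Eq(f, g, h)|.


Eq(f, g, h) is the triple-agreement set: points in S where all three
maps take the same value. Using inclusion-exclusion on the pairwise data:
Pair (f, g) agrees on 17 points; pair (f, h) on 14 points.
Points agreeing under (f, g) but not (f, h) = 6; under (f, h) but not (f, g) = 3.
Triple-agreement = agreement-in-(f, g) minus points that agree under (f, g) but not (f, h):
|Eq(f, g, h)| = 17 - 6 = 11
(cross-check via (f, h): 14 - 3 = 11.)

11


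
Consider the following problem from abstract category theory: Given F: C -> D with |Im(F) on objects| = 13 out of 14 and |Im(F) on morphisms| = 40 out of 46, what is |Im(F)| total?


The image of F consists of distinct objects and distinct morphisms.
|Im(F)| on objects = 13
|Im(F)| on morphisms = 40
Total image cardinality = 13 + 40 = 53

53


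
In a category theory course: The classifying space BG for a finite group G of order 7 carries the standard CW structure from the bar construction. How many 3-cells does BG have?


In the bar-construction CW model of BG, the n-cells are indexed by
n-tuples [g_1|...|g_n] of non-identity elements of G (degenerate
simplices with some g_i = e do not contribute cells), so there are
(|G| - 1)^n n-cells.
For dim = 3 with |G| = 7:
cells = (7 - 1)^3 = 6^3 = 216

216


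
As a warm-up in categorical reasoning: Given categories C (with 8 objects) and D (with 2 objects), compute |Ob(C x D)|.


The product category C x D has objects that are pairs (c, d).
Number of pairs = |Ob(C)| * |Ob(D)| = 8 * 2 = 16

16


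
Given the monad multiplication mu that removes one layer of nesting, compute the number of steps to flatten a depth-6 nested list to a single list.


Each application of mu: T^2 -> T removes one layer of nesting.
Starting at depth 6 (i.e., T^6(X)), we need to reach T(X).
Number of mu applications = 6 - 1 = 5

5


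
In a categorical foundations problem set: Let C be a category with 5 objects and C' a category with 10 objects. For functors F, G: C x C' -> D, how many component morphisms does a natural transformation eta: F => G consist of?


A natural transformation eta: F => G assigns one component morphism per
object of the domain category.
The domain is the product category C x C', so
|Ob(C x C')| = |Ob(C)| * |Ob(C')| = 5 * 10 = 50.
Therefore eta has 50 component morphisms.

50


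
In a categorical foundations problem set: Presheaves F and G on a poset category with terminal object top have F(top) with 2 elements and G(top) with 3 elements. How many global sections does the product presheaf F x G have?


Global sections of a presheaf on a poset with terminal top satisfy
Gamma(H) ~ H(top). Presheaves admit pointwise products, so
(F x G)(top) = F(top) x G(top) (Cartesian product).
|Gamma(F x G)| = |F(top)| * |G(top)| = 2 * 3 = 6.

6


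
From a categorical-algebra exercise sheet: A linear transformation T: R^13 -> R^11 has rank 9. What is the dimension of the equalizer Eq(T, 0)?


The equalizer of f and the zero map is ker(f).
By the rank-nullity theorem: dim(ker(f)) = dim(domain) - rank(f).
dim(ker(f)) = 13 - 9 = 4

4


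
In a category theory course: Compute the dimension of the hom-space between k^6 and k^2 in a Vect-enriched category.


In Vect-enriched categories, Hom(k^n, k^m) is the space of m x n matrices.
dim(Hom(k^6, k^2)) = 2 * 6 = 12

12


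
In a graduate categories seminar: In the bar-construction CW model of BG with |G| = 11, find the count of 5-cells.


In the bar-construction CW model of BG, the n-cells are indexed by
n-tuples [g_1|...|g_n] of non-identity elements of G (degenerate
simplices with some g_i = e do not contribute cells), so there are
(|G| - 1)^n n-cells.
For dim = 5 with |G| = 11:
cells = (11 - 1)^5 = 10^5 = 100000

100000


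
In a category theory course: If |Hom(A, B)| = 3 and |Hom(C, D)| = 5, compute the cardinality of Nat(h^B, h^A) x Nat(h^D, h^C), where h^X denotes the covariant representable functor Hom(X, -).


By the Yoneda lemma, Nat(h^B, h^A) is isomorphic to Hom(A, B),
so |Nat(h^B, h^A)| = |Hom(A, B)| and |Nat(h^D, h^C)| = |Hom(C, D)|.
|Hom(A, B)| = 3, |Hom(C, D)| = 5.
|Nat(h^B, h^A) x Nat(h^D, h^C)| = 3 * 5 = 15

15


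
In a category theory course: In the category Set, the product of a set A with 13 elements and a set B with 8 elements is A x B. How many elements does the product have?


In Set, the product A x B is the Cartesian product.
By the universal property, |A x B| = |A| * |B|.
|A x B| = 13 * 8 = 104

104


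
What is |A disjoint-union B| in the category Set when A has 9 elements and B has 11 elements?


In Set, the coproduct A + B is the disjoint union.
|A + B| = |A| + |B| = 9 + 11 = 20

20


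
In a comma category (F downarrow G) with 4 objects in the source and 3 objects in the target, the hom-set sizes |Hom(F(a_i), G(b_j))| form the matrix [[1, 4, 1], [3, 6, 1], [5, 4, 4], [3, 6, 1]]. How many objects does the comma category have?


Objects of (F downarrow G) are triples (a, b, h: F(a)->G(b)).
The count equals the sum of all entries in the hom-matrix.
sum(row 0) = 6
sum(row 1) = 10
sum(row 2) = 13
sum(row 3) = 10
Grand total = 39

39


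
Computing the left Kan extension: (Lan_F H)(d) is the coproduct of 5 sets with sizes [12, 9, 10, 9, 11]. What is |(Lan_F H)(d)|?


Pointwise, the left Kan extension (Lan_F H)(d) is the colimit, indexed
by the comma category (F downarrow d), of H composed with the
projection (F downarrow d) -> C. Here that colimit is given
as a coproduct (disjoint union) of sets, so its cardinality is the
sum of the sizes of the summands.
Coproduct of sets with sizes: 12 + 9 + 10 + 9 + 11
= 51

51
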